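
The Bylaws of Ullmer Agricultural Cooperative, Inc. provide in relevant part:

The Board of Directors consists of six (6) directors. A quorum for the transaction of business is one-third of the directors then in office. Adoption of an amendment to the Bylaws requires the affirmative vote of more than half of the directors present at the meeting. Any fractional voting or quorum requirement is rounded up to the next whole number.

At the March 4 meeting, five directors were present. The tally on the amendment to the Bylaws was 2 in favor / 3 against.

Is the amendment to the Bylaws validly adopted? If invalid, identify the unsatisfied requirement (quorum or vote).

Invalid — vote requirement not satisfied.

Quorum: 5 present; quorum is 2. Satisfied.
Vote: the amendment to the Bylaws requires a majority of the directors present (5). A majority of 5 is 3, so 3 affirmative votes are needed; 2 voted in favor. Not satisfied.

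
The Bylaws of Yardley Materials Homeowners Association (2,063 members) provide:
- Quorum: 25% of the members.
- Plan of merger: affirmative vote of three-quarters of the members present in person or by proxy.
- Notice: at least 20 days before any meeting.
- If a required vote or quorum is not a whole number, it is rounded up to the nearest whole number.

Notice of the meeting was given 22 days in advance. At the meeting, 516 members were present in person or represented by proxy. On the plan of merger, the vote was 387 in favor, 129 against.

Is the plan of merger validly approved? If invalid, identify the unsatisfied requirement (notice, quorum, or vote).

Notice: 22 days given; 20 required. Satisfied.
Quorum: 25% of 2,063 = 515.75, rounded up to 516; 516 present. Satisfied.
Vote: requires three-fourths of those present (516); 3/4 of 516 = 387, so 387 needed; 387 in favor. Satisfied.

Valid — all requirements satisfied.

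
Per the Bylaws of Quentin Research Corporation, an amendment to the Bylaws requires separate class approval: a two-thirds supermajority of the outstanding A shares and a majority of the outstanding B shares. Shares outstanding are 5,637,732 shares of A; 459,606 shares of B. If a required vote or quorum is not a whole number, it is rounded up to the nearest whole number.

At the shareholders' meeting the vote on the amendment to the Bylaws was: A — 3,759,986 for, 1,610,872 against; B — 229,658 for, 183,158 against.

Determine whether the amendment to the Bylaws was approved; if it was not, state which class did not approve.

A: 2/3 of 5637732 = 3758488; 3,758,488 required, 3,759,986 in favor — approved.
B: a majority of 459606 is 229804; 229,804 required, 229,658 in favor — not approved.

Not approved — the B shares did not give the required vote.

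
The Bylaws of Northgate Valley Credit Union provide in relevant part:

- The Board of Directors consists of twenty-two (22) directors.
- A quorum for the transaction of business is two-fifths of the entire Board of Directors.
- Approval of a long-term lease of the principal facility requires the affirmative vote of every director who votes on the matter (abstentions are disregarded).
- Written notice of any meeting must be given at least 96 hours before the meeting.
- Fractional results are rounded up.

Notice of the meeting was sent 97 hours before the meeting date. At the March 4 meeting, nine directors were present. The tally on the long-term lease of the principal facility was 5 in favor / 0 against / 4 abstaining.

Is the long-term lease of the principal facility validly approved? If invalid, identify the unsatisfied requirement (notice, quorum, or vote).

Notice: 97 hours given; 96 required (97 ≥ 96). Satisfied.
Quorum: 9 present; quorum is 9. Satisfied.
Vote: the long-term lease of the principal facility requires the unanimous vote of the votes cast (9 present − 4 abstaining = 5). Unanimous means all 5, so 5 affirmative votes are needed; 5 voted in favor. Satisfied.

Valid — all requirements satisfied.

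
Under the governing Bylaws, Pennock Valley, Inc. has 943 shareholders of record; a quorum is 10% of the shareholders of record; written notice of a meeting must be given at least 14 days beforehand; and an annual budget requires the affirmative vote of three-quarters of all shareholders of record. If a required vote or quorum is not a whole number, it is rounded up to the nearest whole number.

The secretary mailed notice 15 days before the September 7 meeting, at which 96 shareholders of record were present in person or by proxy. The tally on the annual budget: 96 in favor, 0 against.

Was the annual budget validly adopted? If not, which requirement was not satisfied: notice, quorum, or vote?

Invalid — vote requirement not satisfied.

Notice: 15 days given; 14 required. Satisfied.
Quorum: 10% of 943 = 94.30, rounded up to 95; 96 present. Satisfied.
Vote: requires three-fourths of all shareholders of record (943); 3/4 of 943 = 707.25, rounded up to 708, so 708 needed; 96 in favor. Not satisfied.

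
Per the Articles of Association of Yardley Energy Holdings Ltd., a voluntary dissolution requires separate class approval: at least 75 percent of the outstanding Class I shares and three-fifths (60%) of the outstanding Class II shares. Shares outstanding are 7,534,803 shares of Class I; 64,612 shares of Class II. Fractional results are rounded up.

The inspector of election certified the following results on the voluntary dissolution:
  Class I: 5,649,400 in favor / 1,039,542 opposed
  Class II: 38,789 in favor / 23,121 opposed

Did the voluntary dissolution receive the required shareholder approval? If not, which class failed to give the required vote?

Not approved — the Class I shares did not give the required vote.

Class I: 3/4 of 7534803 = 5651102.25, rounded up to 5651103; 5,651,103 required, 5,649,400 in favor — not approved.
Class II: 3/5 of 64612 = 38767.20, rounded up to 38768; 38,768 required, 38,789 in favor — approved.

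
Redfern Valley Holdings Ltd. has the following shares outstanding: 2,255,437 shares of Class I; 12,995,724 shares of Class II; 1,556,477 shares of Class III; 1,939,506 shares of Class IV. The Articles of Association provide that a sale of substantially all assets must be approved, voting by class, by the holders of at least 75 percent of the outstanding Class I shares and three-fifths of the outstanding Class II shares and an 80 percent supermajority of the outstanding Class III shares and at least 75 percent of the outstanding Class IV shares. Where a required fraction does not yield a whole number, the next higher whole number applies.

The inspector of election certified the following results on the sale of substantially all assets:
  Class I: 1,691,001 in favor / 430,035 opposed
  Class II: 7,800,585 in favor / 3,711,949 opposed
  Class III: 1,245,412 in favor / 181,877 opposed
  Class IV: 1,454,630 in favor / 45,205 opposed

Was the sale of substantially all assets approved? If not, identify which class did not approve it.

Class I: 3/4 of 2255437 = 1691577.75, rounded up to 1691578; 1,691,578 required, 1,691,001 in favor — not approved.
Class II: 3/5 of 12995724 = 7797434.40, rounded up to 7797435; 7,797,435 required, 7,800,585 in favor — approved.
Class III: 4/5 of 1556477 = 1245181.60, rounded up to 1245182; 1,245,182 required, 1,245,412 in favor — approved.
Class IV: 3/4 of 1939506 = 1454629.50, rounded up to 1454630; 1,454,630 required, 1,454,630 in favor — approved.

Not approved — the Class I shares did not give the required vote.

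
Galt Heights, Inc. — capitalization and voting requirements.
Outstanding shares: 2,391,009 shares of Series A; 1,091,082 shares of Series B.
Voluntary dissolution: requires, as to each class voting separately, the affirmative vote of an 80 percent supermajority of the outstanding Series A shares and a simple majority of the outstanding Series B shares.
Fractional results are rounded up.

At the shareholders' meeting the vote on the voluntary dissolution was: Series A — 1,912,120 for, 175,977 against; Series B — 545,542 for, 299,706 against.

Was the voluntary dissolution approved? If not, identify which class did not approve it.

Series A: 4/5 of 2391009 = 1912807.20, rounded up to 1912808; 1,912,808 required, 1,912,120 in favor — not approved.
Series B: a majority of 1091082 is 545542; 545,542 required, 545,542 in favor — approved.

Not approved — the Series A shares did not give the required vote.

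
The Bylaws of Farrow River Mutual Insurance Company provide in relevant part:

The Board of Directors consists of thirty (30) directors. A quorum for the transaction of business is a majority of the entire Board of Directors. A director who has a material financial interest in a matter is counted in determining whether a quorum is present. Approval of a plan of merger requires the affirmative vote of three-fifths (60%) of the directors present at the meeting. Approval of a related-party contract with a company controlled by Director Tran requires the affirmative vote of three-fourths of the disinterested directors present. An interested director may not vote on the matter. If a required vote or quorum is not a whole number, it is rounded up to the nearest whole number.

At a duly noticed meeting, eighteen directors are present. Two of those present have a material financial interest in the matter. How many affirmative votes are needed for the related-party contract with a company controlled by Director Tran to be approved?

The related-party contract with a company controlled by Director Tran requires three-fourths of the disinterested directors present (18 − 2 = 16).
3/4 of 16 = 12.

12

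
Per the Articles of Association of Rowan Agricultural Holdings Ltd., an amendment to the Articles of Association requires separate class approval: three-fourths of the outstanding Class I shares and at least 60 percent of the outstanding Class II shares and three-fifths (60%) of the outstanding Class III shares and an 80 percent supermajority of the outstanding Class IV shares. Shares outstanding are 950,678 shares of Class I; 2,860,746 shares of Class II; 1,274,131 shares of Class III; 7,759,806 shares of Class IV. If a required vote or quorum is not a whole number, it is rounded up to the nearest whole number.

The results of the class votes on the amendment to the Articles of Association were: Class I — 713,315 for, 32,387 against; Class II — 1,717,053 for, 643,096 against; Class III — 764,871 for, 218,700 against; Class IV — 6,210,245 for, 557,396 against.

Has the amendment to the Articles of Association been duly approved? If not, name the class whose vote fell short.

Approved — every class gave the required vote.

Class I: 3/4 of 950678 = 713008.50, rounded up to 713009; 713,009 required, 713,315 in favor — approved.
Class II: 3/5 of 2860746 = 1716447.60, rounded up to 1716448; 1,716,448 required, 1,717,053 in favor — approved.
Class III: 3/5 of 1274131 = 764478.60, rounded up to 764479; 764,479 required, 764,871 in favor — approved.
Class IV: 4/5 of 7759806 = 6207844.80, rounded up to 6207845; 6,207,845 required, 6,210,245 in favor — approved.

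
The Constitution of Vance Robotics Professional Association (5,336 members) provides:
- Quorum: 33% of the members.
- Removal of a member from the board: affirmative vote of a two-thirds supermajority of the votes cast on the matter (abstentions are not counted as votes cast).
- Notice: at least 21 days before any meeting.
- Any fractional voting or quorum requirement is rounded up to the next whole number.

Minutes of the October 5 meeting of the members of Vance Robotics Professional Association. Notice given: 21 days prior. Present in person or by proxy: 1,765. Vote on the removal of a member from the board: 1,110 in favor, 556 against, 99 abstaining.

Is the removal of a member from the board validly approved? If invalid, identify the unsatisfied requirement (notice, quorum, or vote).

Notice: 21 days given; 21 required. Satisfied.
Quorum: 33% of 5,336 = 1,760.88, rounded up to 1,761; 1,765 present. Satisfied.
Vote: requires two-thirds of the votes cast (1,765 − 99 abstaining = 1,666); 2/3 of 1666 = 1110.67, rounded up to 1111, so 1,111 needed; 1,110 in favor. Not satisfied.

Invalid — vote requirement not satisfied.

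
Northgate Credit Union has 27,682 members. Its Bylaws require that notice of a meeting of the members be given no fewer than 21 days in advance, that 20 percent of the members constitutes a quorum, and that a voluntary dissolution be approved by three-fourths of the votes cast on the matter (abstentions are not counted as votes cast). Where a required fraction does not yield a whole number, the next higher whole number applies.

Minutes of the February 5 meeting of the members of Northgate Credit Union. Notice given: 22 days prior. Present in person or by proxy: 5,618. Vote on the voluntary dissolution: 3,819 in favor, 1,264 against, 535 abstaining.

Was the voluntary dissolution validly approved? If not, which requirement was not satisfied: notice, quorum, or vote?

Valid — all requirements satisfied.

Notice: 22 days given; 21 required. Satisfied.
Quorum: 20% of 27,682 = 5,536.40, rounded up to 5,537; 5,618 present. Satisfied.
Vote: requires three-fourths of the votes cast (5,618 − 535 abstaining = 5,083); 3/4 of 5083 = 3812.25, rounded up to 3813, so 3,813 needed; 3,819 in favor. Satisfied.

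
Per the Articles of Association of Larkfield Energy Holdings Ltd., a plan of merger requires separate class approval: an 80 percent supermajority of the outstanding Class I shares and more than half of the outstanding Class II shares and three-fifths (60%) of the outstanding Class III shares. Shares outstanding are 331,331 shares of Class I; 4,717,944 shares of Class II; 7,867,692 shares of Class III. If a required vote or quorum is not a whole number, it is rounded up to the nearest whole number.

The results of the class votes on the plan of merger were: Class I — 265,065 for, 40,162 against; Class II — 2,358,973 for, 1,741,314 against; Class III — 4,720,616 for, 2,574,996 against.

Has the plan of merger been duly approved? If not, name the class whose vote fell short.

Class I: 4/5 of 331331 = 265064.80, rounded up to 265065; 265,065 required, 265,065 in favor — approved.
Class II: a majority of 4717944 is 2358973; 2,358,973 required, 2,358,973 in favor — approved.
Class III: 3/5 of 7867692 = 4720615.20, rounded up to 4720616; 4,720,616 required, 4,720,616 in favor — approved.

Approved — every class gave the required vote.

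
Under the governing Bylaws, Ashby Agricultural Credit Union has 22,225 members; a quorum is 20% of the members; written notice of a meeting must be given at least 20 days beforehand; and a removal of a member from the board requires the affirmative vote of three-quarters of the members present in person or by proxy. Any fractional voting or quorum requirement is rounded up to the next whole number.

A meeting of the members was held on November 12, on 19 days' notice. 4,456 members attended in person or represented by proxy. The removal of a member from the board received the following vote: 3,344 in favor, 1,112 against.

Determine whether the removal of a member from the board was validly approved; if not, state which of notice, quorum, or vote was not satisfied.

Notice: 19 days given; 20 required. Not satisfied.
Quorum: 20% of 22,225 = 4,445; 4,456 present. Satisfied.
Vote: requires three-fourths of those present (4,456); 3/4 of 4456 = 3342, so 3,342 needed; 3,344 in favor. Satisfied.

Invalid — notice requirement not satisfied.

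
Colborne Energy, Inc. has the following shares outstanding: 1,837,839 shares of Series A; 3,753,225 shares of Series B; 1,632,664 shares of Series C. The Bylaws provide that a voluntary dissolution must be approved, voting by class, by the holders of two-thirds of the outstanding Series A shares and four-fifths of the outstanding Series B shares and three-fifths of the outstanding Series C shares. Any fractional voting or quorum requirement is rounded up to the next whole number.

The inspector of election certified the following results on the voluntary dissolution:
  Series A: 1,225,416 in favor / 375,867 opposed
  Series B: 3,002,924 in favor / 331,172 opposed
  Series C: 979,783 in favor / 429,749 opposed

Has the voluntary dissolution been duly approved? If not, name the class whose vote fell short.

Series A: 2/3 of 1837839 = 1225226; 1,225,226 required, 1,225,416 in favor — approved.
Series B: 4/5 of 3753225 = 3002580; 3,002,580 required, 3,002,924 in favor — approved.
Series C: 3/5 of 1632664 = 979598.40, rounded up to 979599; 979,599 required, 979,783 in favor — approved.

Approved — every class gave the required vote.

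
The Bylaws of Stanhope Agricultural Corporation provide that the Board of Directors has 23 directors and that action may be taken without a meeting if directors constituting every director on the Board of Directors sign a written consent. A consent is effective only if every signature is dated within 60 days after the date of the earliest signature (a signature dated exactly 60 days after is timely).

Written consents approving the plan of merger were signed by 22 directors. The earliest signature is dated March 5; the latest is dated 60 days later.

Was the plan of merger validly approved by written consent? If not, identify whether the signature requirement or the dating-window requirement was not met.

Signatures required: every one of 23 — unanimous means all 23, so 23 needed; 22 signed. Insufficient.
Dating window: the latest signature is 60 days after the earliest; the limit is 60 days. Within the window.

Not effective — insufficient signatures.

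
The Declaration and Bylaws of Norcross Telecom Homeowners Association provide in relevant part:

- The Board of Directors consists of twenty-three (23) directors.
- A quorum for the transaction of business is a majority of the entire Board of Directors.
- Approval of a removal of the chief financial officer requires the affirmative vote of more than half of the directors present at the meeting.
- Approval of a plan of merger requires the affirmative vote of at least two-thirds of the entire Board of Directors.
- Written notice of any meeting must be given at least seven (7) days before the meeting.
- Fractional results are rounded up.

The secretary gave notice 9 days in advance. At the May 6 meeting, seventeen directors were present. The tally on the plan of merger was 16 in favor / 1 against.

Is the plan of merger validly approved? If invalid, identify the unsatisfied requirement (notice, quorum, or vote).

Valid — all requirements satisfied.

Notice: 9 days given; 7 required (9 ≥ 7). Satisfied.
Quorum: 17 present; quorum is 12. Satisfied.
Vote: the plan of merger requires two-thirds of the entire Board of Directors (23). 2/3 of 23 = 15.33, rounded up to 16, so 16 affirmative votes are needed; 16 voted in favor. Satisfied.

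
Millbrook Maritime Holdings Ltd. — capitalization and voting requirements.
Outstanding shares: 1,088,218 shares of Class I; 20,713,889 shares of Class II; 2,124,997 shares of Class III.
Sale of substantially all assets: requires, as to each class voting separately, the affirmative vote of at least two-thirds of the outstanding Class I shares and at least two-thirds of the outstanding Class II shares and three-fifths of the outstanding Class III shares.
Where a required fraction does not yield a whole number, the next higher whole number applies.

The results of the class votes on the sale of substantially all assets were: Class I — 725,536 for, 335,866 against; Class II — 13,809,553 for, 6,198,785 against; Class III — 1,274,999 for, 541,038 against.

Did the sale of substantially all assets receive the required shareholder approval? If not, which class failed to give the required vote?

Approved — every class gave the required vote.

Class I: 2/3 of 1088218 = 725478.67, rounded up to 725479; 725,479 required, 725,536 in favor — approved.
Class II: 2/3 of 20713889 = 13809259.33, rounded up to 13809260; 13,809,260 required, 13,809,553 in favor — approved.
Class III: 3/5 of 2124997 = 1274998.20, rounded up to 1274999; 1,274,999 required, 1,274,999 in favor — approved.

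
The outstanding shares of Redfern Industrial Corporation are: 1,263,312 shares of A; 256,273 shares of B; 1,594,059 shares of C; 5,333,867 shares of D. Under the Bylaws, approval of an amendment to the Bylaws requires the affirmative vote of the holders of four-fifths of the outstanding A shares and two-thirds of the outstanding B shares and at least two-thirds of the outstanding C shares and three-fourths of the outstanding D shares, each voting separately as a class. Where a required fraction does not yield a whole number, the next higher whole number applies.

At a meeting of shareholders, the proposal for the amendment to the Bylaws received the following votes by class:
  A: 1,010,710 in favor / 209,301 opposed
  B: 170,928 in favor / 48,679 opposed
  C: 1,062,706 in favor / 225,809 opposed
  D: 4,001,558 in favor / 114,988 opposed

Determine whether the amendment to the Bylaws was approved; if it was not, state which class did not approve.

Approved — every class gave the required vote.

A: 4/5 of 1263312 = 1010649.60, rounded up to 1010650; 1,010,650 required, 1,010,710 in favor — approved.
B: 2/3 of 256273 = 170848.67, rounded up to 170849; 170,849 required, 170,928 in favor — approved.
C: 2/3 of 1594059 = 1062706; 1,062,706 required, 1,062,706 in favor — approved.
D: 3/4 of 5333867 = 4000400.25, rounded up to 4000401; 4,000,401 required, 4,001,558 in favor — approved.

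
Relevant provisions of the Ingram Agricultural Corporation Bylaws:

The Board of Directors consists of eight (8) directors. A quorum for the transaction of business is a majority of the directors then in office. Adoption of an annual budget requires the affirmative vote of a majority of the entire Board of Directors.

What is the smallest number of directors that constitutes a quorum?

5

A majority of 8 is 5.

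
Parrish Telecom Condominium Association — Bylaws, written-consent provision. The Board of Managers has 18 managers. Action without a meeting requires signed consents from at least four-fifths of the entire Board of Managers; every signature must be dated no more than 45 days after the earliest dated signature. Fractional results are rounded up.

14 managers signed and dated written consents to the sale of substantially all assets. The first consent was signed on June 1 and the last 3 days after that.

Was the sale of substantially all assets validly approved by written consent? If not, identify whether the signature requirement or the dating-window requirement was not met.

Not effective — insufficient signatures.

Signatures required: at least four-fifths of 18 — 4/5 of 18 = 14.40, rounded up to 15, so 15 needed; 14 signed. Insufficient.
Dating window: the latest signature is 3 days after the earliest; the limit is 45 days. Within the window.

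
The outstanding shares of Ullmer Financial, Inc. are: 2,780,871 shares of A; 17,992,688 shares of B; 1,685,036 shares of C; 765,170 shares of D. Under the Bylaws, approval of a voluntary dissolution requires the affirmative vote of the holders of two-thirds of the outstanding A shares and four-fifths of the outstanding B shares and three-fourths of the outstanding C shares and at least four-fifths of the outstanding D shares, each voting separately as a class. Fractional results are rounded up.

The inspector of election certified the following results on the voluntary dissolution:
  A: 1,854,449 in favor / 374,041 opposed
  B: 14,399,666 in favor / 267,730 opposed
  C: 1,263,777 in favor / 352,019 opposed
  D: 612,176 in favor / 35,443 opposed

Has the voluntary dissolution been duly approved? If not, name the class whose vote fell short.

A: 2/3 of 2780871 = 1853914; 1,853,914 required, 1,854,449 in favor — approved.
B: 4/5 of 17992688 = 14394150.40, rounded up to 14394151; 14,394,151 required, 14,399,666 in favor — approved.
C: 3/4 of 1685036 = 1263777; 1,263,777 required, 1,263,777 in favor — approved.
D: 4/5 of 765170 = 612136; 612,136 required, 612,176 in favor — approved.

Approved — every class gave the required vote.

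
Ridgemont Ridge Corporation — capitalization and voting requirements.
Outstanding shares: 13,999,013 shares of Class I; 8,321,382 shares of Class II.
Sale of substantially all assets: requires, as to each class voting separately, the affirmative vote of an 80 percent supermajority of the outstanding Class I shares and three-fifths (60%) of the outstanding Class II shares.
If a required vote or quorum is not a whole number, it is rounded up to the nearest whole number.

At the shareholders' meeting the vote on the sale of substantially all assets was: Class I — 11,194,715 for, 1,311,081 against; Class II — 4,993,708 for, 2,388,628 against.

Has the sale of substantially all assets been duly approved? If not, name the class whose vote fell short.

Not approved — the Class I shares did not give the required vote.

Class I: 4/5 of 13999013 = 11199210.40, rounded up to 11199211; 11,199,211 required, 11,194,715 in favor — not approved.
Class II: 3/5 of 8321382 = 4992829.20, rounded up to 4992830; 4,992,830 required, 4,993,708 in favor — approved.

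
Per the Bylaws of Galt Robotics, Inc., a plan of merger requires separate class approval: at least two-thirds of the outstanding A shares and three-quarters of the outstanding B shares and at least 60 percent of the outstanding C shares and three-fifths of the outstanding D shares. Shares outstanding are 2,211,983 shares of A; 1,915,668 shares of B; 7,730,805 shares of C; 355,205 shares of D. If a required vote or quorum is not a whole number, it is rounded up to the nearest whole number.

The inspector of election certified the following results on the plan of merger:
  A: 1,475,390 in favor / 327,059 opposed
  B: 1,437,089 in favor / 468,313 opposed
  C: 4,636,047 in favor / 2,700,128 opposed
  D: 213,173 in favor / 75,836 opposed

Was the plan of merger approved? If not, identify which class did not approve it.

Not approved — the C shares did not give the required vote.

A: 2/3 of 2211983 = 1474655.33, rounded up to 1474656; 1,474,656 required, 1,475,390 in favor — approved.
B: 3/4 of 1915668 = 1436751; 1,436,751 required, 1,437,089 in favor — approved.
C: 3/5 of 7730805 = 4638483; 4,638,483 required, 4,636,047 in favor — not approved.
D: 3/5 of 355205 = 213123; 213,123 required, 213,173 in favor — approved.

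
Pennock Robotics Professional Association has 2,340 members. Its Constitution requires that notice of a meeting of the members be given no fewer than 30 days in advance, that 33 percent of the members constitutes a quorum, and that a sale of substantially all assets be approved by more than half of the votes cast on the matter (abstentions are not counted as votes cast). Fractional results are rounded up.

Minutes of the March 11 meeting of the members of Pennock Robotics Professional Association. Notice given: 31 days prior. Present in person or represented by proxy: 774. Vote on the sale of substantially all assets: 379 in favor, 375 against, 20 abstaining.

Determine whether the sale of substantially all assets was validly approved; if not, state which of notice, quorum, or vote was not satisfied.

Notice: 31 days given; 30 required. Satisfied.
Quorum: 33% of 2,340 = 772.20, rounded up to 773; 774 present. Satisfied.
Vote: requires a majority of the votes cast (774 − 20 abstaining = 754); a majority of 754 is 378, so 378 needed; 379 in favor. Satisfied.

Valid — all requirements satisfied.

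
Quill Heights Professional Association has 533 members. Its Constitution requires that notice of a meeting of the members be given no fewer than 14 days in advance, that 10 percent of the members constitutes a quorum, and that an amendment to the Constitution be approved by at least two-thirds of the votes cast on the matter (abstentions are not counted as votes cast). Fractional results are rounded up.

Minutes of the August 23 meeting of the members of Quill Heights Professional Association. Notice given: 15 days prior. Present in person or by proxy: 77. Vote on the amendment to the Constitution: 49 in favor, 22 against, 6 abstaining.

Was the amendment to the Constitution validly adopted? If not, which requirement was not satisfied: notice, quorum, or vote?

Valid — all requirements satisfied.

Notice: 15 days given; 14 required. Satisfied.
Quorum: 10% of 533 = 53.30, rounded up to 54; 77 present. Satisfied.
Vote: requires two-thirds of the votes cast (77 − 6 abstaining = 71); 2/3 of 71 = 47.33, rounded up to 48, so 48 needed; 49 in favor. Satisfied.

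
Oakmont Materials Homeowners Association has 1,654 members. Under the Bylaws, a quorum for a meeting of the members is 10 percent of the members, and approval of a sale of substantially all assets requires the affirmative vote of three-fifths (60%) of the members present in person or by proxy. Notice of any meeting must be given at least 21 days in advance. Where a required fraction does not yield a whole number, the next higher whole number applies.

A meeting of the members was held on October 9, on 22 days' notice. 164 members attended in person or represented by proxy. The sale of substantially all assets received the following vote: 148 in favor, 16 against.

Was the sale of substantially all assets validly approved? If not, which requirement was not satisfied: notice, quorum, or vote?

Invalid — quorum requirement not satisfied.

Notice: 22 days given; 21 required. Satisfied.
Quorum: 10% of 1,654 = 165.40, rounded up to 166; 164 present. Not satisfied.
Vote: requires three-fifths of those present (164); 3/5 of 164 = 98.40, rounded up to 99, so 99 needed; 148 in favor. Satisfied.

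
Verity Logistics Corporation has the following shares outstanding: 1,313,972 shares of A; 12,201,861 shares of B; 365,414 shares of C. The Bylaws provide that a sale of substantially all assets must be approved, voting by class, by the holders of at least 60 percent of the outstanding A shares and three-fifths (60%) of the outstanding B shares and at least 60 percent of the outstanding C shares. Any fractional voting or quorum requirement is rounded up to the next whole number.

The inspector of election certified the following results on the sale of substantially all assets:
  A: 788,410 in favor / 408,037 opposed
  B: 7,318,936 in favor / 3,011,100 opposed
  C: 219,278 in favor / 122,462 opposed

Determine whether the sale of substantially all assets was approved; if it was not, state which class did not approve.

Not approved — the B shares did not give the required vote.

A: 3/5 of 1313972 = 788383.20, rounded up to 788384; 788,384 required, 788,410 in favor — approved.
B: 3/5 of 12201861 = 7321116.60, rounded up to 7321117; 7,321,117 required, 7,318,936 in favor — not approved.
C: 3/5 of 365414 = 219248.40, rounded up to 219249; 219,249 required, 219,278 in favor — approved.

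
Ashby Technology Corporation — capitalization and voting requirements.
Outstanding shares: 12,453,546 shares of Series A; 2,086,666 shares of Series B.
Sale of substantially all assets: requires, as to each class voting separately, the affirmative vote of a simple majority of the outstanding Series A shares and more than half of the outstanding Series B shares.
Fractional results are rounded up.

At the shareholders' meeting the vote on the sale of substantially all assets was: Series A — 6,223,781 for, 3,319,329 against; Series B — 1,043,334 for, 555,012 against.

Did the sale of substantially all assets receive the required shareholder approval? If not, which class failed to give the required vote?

Not approved — the Series A shares did not give the required vote.

Series A: a majority of 12453546 is 6226774; 6,226,774 required, 6,223,781 in favor — not approved.
Series B: a majority of 2086666 is 1043334; 1,043,334 required, 1,043,334 in favor — approved.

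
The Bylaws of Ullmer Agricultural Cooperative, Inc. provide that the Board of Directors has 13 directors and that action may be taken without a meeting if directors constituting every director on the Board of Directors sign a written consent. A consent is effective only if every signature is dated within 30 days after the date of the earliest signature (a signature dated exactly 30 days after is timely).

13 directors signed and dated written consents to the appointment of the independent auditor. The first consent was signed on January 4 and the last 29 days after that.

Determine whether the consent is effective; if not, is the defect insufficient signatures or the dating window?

Effective — both the signature and dating-window requirements are satisfied.

Signatures required: the unanimous vote of 13 — unanimous means all 13, so 13 needed; 13 signed. Sufficient.
Dating window: the latest signature is 29 days after the earliest; the limit is 30 days. Within the window.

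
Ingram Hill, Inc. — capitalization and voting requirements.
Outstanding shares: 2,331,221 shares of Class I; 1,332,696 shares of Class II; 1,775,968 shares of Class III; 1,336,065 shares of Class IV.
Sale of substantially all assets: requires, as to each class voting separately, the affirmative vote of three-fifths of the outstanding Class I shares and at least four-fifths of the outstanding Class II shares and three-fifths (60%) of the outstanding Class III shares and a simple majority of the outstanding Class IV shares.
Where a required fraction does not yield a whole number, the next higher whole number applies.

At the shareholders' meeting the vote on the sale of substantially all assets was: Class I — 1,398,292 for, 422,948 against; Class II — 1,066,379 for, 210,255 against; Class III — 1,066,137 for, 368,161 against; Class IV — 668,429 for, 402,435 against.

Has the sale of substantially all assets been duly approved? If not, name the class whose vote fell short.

Class I: 3/5 of 2331221 = 1398732.60, rounded up to 1398733; 1,398,733 required, 1,398,292 in favor — not approved.
Class II: 4/5 of 1332696 = 1066156.80, rounded up to 1066157; 1,066,157 required, 1,066,379 in favor — approved.
Class III: 3/5 of 1775968 = 1065580.80, rounded up to 1065581; 1,065,581 required, 1,066,137 in favor — approved.
Class IV: a majority of 1336065 is 668033; 668,033 required, 668,429 in favor — approved.

Not approved — the Class I shares did not give the required vote.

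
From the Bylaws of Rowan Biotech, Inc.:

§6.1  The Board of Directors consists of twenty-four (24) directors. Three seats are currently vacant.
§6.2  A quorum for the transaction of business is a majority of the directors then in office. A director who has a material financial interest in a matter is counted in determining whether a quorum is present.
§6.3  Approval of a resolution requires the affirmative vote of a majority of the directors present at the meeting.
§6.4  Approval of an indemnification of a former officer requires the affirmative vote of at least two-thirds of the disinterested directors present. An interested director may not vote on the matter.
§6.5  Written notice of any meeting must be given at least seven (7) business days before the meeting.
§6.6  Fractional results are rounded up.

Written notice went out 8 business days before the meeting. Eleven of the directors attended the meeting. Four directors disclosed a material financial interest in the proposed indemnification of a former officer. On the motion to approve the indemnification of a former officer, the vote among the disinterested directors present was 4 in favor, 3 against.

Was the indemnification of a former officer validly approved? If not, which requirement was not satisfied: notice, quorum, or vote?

Notice: 8 business days given; 7 required (8 ≥ 7). Satisfied.
Quorum: 11 present (interested directors count toward quorum); quorum is 11. Satisfied.
Vote: the indemnification of a former officer requires two-thirds of the disinterested directors present (11 − 4 = 7). 2/3 of 7 = 4.67, rounded up to 5, so 5 affirmative votes are needed; 4 voted in favor. Not satisfied.

Invalid — vote requirement not satisfied.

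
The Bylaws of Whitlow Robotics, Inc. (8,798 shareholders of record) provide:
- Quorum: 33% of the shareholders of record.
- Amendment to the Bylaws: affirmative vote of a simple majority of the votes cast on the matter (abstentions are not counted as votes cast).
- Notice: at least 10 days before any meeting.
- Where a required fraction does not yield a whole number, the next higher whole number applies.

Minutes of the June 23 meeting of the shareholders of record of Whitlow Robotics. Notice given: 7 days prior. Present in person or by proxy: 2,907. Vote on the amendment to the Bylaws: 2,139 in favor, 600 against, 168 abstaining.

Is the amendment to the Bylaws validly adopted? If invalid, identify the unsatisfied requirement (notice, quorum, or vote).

Invalid — notice requirement not satisfied.

Notice: 7 days given; 10 required. Not satisfied.
Quorum: 33% of 8,798 = 2,903.34, rounded up to 2,904; 2,907 present. Satisfied.
Vote: requires a majority of the votes cast (2,907 − 168 abstaining = 2,739); a majority of 2739 is 1370, so 1,370 needed; 2,139 in favor. Satisfied.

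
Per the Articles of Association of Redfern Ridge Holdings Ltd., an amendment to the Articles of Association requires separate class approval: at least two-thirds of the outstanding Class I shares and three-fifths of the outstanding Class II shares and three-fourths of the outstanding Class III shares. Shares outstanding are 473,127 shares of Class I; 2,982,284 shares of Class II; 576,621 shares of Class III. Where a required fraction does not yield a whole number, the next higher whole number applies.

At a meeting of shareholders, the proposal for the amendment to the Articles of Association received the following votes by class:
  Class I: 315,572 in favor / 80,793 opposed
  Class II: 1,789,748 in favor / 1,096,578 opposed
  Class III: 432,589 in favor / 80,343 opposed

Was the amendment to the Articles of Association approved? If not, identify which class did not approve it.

Class I: 2/3 of 473127 = 315418; 315,418 required, 315,572 in favor — approved.
Class II: 3/5 of 2982284 = 1789370.40, rounded up to 1789371; 1,789,371 required, 1,789,748 in favor — approved.
Class III: 3/4 of 576621 = 432465.75, rounded up to 432466; 432,466 required, 432,589 in favor — approved.

Approved — every class gave the required vote.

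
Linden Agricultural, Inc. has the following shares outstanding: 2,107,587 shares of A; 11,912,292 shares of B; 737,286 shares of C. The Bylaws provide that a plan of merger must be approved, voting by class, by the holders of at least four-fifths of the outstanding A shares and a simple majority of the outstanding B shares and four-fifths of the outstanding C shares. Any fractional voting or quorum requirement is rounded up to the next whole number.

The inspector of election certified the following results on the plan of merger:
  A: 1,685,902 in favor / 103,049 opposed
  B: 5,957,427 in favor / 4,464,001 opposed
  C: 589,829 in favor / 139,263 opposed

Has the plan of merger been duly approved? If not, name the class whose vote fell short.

A: 4/5 of 2107587 = 1686069.60, rounded up to 1686070; 1,686,070 required, 1,685,902 in favor — not approved.
B: a majority of 11912292 is 5956147; 5,956,147 required, 5,957,427 in favor — approved.
C: 4/5 of 737286 = 589828.80, rounded up to 589829; 589,829 required, 589,829 in favor — approved.

Not approved — the A shares did not give the required vote.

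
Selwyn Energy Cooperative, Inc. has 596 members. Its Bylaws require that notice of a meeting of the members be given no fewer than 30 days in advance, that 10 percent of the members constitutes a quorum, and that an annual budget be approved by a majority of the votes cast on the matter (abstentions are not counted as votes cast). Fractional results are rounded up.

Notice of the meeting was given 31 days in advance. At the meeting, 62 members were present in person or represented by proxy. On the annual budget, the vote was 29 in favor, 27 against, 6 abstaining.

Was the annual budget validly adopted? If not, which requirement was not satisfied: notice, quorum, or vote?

Valid — all requirements satisfied.

Notice: 31 days given; 30 required. Satisfied.
Quorum: 10% of 596 = 59.60, rounded up to 60; 62 present. Satisfied.
Vote: requires a majority of the votes cast (62 − 6 abstaining = 56); a majority of 56 is 29, so 29 needed; 29 in favor. Satisfied.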